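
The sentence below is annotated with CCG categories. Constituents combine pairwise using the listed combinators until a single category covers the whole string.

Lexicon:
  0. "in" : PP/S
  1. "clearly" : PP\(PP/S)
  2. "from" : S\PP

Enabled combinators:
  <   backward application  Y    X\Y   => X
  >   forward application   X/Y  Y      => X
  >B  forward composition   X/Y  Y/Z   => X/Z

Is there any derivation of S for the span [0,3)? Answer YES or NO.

YES

[0,3] S   <
  [0,2] PP   <
    [0,1] "in" : PP/S
    [1,2] "clearly" : PP\(PP/S)
  [2,3] "from" : S\PP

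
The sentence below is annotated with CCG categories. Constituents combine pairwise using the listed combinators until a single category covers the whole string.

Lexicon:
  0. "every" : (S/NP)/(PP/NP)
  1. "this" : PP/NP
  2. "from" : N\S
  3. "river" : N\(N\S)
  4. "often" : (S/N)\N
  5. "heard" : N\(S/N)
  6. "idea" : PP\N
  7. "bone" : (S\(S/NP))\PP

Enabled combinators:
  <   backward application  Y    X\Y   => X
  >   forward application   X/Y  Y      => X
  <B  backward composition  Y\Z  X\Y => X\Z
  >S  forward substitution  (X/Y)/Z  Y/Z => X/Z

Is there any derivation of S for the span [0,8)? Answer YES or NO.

[0,8] S   <
  [0,2] S/NP   >
    [0,1] "every" : (S/NP)/(PP/NP)
    [1,2] "this" : PP/NP
  [2,8] S\(S/NP)   <
    [2,7] PP   <
      [2,4] N   <
        [2,3] "from" : N\S
        [3,4] "river" : N\(N\S)
      [4,7] PP\N   <B
        [4,6] N\N   <B
          [4,5] "often" : (S/N)\N
          [5,6] "heard" : N\(S/N)
        [6,7] "idea" : PP\N
    [7,8] "bone" : (S\(S/NP))\PP

YES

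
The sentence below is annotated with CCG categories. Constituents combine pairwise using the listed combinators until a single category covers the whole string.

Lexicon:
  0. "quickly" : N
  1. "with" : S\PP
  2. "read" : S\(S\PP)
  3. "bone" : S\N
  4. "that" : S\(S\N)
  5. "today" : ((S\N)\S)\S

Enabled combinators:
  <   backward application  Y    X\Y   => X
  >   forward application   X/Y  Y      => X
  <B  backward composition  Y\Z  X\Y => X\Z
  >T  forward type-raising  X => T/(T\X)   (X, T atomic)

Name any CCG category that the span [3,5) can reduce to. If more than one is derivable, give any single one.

S

[0,6] S   >
  [0,1] S/(S\N)   >T
    [0,1] "quickly" : N
  [1,6] S\N   <
    [1,3] S   <
      [1,2] "with" : S\PP
      [2,3] "read" : S\(S\PP)
    [3,6] (S\N)\S   <
      [3,5] S   <
        [3,4] "bone" : S\N
        [4,5] "that" : S\(S\N)
      [5,6] "today" : ((S\N)\S)\S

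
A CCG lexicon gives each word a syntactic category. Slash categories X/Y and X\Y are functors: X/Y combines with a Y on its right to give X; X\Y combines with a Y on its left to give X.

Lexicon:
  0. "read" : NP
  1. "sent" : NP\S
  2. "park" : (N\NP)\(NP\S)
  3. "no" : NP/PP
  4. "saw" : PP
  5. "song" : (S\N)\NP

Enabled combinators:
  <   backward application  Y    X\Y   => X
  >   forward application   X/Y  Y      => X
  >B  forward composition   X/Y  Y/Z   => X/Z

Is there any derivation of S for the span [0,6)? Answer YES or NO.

[0,6] S   <
  [0,3] N   <
    [0,1] "read" : NP
    [1,3] N\NP   <
      [1,2] "sent" : NP\S
      [2,3] "park" : (N\NP)\(NP\S)
  [3,6] S\N   <
    [3,5] NP   >
      [3,4] "no" : NP/PP
      [4,5] "saw" : PP
    [5,6] "song" : (S\N)\NP

YES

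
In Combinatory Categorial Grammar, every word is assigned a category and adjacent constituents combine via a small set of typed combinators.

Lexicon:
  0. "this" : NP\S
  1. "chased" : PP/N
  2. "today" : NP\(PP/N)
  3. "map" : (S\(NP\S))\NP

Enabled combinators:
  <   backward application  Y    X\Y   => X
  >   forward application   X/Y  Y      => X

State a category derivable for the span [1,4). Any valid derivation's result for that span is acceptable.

[0,4] S   <
  [0,1] "this" : NP\S
  [1,4] S\(NP\S)   <
    [1,3] NP   <
      [1,2] "chased" : PP/N
      [2,3] "today" : NP\(PP/N)
    [3,4] "map" : (S\(NP\S))\NP

S\(NP\S)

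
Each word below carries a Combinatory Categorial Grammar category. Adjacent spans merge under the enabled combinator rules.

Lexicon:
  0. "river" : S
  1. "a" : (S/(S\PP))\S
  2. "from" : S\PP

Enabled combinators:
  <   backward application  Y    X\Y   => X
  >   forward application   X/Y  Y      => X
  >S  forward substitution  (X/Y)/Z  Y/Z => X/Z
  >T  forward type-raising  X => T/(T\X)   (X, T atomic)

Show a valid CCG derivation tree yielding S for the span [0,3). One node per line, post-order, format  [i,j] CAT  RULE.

[0,1] S  lex  "river"
[1,2] (S/(S\PP))\S  lex  "a"
[0,2] S/(S\PP)  <  k=1
[2,3] S\PP  lex  "from"
[0,3] S  >  k=2

[0,3] S   >
  [0,2] S/(S\PP)   <
    [0,1] "river" : S
    [1,2] "a" : (S/(S\PP))\S
  [2,3] "from" : S\PP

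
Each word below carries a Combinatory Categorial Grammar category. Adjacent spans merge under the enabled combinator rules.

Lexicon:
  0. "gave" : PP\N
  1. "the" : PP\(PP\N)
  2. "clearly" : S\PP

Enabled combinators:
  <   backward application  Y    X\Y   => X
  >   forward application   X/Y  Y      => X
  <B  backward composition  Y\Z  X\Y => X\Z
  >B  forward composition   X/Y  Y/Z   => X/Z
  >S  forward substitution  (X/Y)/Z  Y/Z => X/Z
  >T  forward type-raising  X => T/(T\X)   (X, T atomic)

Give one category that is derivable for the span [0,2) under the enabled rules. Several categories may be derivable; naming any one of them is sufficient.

[0,3] S   <
  [0,2] PP   <
    [0,1] "gave" : PP\N
    [1,2] "the" : PP\(PP\N)
  [2,3] "clearly" : S\PP

PP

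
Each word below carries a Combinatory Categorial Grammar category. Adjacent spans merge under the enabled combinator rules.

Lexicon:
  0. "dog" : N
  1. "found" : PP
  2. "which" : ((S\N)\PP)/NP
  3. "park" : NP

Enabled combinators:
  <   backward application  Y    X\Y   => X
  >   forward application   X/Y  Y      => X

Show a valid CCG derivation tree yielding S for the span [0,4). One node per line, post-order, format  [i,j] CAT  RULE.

[0,1] N  lex  "dog"
[1,2] PP  lex  "found"
[2,3] ((S\N)\PP)/NP  lex  "which"
[3,4] NP  lex  "park"
[2,4] (S\N)\PP  >  k=3
[1,4] S\N  <  k=2
[0,4] S  <  k=1

[0,4] S   <
  [0,1] "dog" : N
  [1,4] S\N   <
    [1,2] "found" : PP
    [2,4] (S\N)\PP   >
      [2,3] "which" : ((S\N)\PP)/NP
      [3,4] "park" : NP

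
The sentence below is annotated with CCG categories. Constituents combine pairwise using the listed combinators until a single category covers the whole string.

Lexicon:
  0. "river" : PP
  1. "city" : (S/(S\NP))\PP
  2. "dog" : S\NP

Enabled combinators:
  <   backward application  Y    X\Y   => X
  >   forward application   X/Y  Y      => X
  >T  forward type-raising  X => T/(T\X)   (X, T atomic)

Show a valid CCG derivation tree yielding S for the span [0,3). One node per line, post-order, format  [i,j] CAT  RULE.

[0,3] S   >
  [0,2] S/(S\NP)   <
    [0,1] "river" : PP
    [1,2] "city" : (S/(S\NP))\PP
  [2,3] "dog" : S\NP

[0,1] PP  lex  "river"
[1,2] (S/(S\NP))\PP  lex  "city"
[0,2] S/(S\NP)  <  k=1
[2,3] S\NP  lex  "dog"
[0,3] S  >  k=2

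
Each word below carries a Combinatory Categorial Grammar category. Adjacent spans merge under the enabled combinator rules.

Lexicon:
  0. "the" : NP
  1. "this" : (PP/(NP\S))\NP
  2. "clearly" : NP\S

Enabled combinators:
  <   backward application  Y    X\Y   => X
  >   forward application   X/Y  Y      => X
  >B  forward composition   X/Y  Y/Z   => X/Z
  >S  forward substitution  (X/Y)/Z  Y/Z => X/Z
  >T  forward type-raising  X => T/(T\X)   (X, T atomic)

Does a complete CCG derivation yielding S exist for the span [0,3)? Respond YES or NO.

NO

NP (PP/(NP\S))\NP NP\S
CKY chart[0,3] = {N/(N\PP), NP/(NP\PP), PP, PP/(PP\PP), S/(S\PP)}; S ∉ chart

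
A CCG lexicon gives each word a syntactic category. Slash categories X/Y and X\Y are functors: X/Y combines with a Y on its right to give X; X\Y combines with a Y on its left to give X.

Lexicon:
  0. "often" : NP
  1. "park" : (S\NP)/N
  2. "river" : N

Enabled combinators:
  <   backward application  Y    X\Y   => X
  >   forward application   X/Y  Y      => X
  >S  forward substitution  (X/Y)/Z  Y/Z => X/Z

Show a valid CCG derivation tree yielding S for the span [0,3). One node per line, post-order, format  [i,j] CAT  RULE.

[0,3] S   <
  [0,1] "often" : NP
  [1,3] S\NP   >
    [1,2] "park" : (S\NP)/N
    [2,3] "river" : N

[0,1] NP  lex  "often"
[1,2] (S\NP)/N  lex  "park"
[2,3] N  lex  "river"
[1,3] S\NP  >  k=2
[0,3] S  <  k=1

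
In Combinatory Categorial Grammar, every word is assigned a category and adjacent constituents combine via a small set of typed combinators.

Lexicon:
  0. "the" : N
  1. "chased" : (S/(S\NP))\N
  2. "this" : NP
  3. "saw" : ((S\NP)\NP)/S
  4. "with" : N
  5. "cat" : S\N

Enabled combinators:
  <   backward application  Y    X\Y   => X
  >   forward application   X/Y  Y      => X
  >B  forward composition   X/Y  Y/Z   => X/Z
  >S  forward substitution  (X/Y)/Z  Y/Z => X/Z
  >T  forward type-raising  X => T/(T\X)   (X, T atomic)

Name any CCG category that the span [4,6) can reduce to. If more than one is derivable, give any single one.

S

[0,6] S   >
  [0,2] S/(S\NP)   <
    [0,1] "the" : N
    [1,2] "chased" : (S/(S\NP))\N
  [2,6] S\NP   <
    [2,3] "this" : NP
    [3,6] (S\NP)\NP   >
      [3,4] "saw" : ((S\NP)\NP)/S
      [4,6] S   >
        [4,5] S/(S\N)   >T
          [4,5] "with" : N
        [5,6] "cat" : S\N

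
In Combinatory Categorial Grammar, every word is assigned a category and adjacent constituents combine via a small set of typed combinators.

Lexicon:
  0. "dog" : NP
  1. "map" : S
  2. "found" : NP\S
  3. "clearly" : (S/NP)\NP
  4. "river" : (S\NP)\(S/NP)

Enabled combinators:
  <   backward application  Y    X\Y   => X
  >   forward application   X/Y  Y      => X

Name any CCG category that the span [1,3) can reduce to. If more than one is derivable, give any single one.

[0,5] S   <
  [0,1] "dog" : NP
  [1,5] S\NP   <
    [1,4] S/NP   <
      [1,3] NP   <
        [1,2] "map" : S
        [2,3] "found" : NP\S
      [3,4] "clearly" : (S/NP)\NP
    [4,5] "river" : (S\NP)\(S/NP)

NP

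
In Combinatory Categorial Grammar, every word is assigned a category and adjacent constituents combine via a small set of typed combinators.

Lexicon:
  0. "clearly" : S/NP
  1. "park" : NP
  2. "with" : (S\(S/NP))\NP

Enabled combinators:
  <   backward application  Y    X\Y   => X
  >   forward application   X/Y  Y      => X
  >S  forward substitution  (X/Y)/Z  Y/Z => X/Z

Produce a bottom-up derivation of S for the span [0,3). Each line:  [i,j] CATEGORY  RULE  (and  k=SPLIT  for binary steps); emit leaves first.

[0,3] S   <
  [0,1] "clearly" : S/NP
  [1,3] S\(S/NP)   <
    [1,2] "park" : NP
    [2,3] "with" : (S\(S/NP))\NP

[0,1] S/NP  lex  "clearly"
[1,2] NP  lex  "park"
[2,3] (S\(S/NP))\NP  lex  "with"
[1,3] S\(S/NP)  <  k=2
[0,3] S  <  k=1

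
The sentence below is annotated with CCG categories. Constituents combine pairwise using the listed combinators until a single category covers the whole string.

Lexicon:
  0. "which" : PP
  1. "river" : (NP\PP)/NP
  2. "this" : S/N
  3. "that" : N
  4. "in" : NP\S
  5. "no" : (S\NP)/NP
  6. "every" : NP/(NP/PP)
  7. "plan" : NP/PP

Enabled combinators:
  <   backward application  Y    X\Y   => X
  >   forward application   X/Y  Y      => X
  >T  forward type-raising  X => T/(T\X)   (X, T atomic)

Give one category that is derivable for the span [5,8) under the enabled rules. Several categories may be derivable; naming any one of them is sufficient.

S\NP

[0,8] S   <
  [0,5] NP   >
    [0,1] NP/(NP\PP)   >T
      [0,1] "which" : PP
    [1,5] NP\PP   >
      [1,2] "river" : (NP\PP)/NP
      [2,5] NP   <
        [2,4] S   >
          [2,3] "this" : S/N
          [3,4] "that" : N
        [4,5] "in" : NP\S
  [5,8] S\NP   >
    [5,6] "no" : (S\NP)/NP
    [6,8] NP   >
      [6,7] "every" : NP/(NP/PP)
      [7,8] "plan" : NP/PP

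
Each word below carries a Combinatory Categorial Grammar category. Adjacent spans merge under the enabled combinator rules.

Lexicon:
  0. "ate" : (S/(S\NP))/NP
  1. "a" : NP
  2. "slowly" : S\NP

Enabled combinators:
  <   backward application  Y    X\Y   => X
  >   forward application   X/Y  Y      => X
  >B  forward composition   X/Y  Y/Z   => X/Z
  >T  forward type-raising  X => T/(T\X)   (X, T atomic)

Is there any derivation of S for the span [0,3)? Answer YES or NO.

YES

[0,3] S   >
  [0,2] S/(S\NP)   >
    [0,1] "ate" : (S/(S\NP))/NP
    [1,2] "a" : NP
  [2,3] "slowly" : S\NP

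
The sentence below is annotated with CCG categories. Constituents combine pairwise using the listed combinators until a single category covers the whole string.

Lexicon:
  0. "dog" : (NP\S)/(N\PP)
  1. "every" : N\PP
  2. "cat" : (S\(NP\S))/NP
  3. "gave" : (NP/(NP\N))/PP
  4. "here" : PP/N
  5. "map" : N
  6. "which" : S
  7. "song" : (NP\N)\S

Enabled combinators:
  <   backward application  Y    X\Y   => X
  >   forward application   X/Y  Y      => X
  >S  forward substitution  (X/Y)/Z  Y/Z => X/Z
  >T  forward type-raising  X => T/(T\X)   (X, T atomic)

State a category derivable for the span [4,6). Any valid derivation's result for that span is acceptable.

PP

[0,8] S   <
  [0,2] NP\S   >
    [0,1] "dog" : (NP\S)/(N\PP)
    [1,2] "every" : N\PP
  [2,8] S\(NP\S)   >
    [2,3] "cat" : (S\(NP\S))/NP
    [3,8] NP   >
      [3,6] NP/(NP\N)   >
        [3,4] "gave" : (NP/(NP\N))/PP
        [4,6] PP   >
          [4,5] "here" : PP/N
          [5,6] "map" : N
      [6,8] NP\N   <
        [6,7] "which" : S
        [7,8] "song" : (NP\N)\S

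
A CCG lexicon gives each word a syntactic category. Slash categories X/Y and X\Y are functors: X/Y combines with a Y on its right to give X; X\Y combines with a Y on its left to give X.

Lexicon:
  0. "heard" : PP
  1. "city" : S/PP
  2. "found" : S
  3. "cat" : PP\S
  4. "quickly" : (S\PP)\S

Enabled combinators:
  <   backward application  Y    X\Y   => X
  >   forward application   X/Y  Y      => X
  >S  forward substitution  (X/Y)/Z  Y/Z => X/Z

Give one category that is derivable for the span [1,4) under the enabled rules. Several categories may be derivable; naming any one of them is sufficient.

[0,5] S   <
  [0,1] "heard" : PP
  [1,5] S\PP   <
    [1,4] S   >
      [1,2] "city" : S/PP
      [2,4] PP   <
        [2,3] "found" : S
        [3,4] "cat" : PP\S
    [4,5] "quickly" : (S\PP)\S

S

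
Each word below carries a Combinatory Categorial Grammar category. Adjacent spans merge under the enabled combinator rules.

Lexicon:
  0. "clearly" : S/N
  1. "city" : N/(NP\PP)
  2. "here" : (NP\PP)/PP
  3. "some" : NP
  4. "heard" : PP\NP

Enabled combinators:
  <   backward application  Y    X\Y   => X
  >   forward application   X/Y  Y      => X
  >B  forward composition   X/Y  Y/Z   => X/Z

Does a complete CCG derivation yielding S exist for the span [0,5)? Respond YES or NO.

YES

[0,5] S   >
  [0,3] S/PP   >B
    [0,1] "clearly" : S/N
    [1,3] N/PP   >B
      [1,2] "city" : N/(NP\PP)
      [2,3] "here" : (NP\PP)/PP
  [3,5] PP   <
    [3,4] "some" : NP
    [4,5] "heard" : PP\NP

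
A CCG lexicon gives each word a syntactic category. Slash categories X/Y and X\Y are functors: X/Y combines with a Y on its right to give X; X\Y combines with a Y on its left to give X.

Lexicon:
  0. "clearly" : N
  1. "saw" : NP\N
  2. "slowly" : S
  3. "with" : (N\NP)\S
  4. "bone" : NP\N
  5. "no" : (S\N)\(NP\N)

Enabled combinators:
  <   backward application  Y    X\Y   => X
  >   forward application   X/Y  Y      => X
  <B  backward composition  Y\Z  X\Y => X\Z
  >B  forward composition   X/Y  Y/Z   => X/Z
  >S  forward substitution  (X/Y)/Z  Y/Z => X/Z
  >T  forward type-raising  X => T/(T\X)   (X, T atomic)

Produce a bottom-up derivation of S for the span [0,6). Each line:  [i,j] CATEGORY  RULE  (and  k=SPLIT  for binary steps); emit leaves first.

[0,6] S   <
  [0,4] N   <
    [0,2] NP   >
      [0,1] NP/(NP\N)   >T
        [0,1] "clearly" : N
      [1,2] "saw" : NP\N
    [2,4] N\NP   <
      [2,3] "slowly" : S
      [3,4] "with" : (N\NP)\S
  [4,6] S\N   <
    [4,5] "bone" : NP\N
    [5,6] "no" : (S\N)\(NP\N)

[0,1] N  lex  "clearly"
[0,1] NP/(NP\N)  >T
[1,2] NP\N  lex  "saw"
[0,2] NP  >  k=1
[2,3] S  lex  "slowly"
[3,4] (N\NP)\S  lex  "with"
[2,4] N\NP  <  k=3
[0,4] N  <  k=2
[4,5] NP\N  lex  "bone"
[5,6] (S\N)\(NP\N)  lex  "no"
[4,6] S\N  <  k=5
[0,6] S  <  k=4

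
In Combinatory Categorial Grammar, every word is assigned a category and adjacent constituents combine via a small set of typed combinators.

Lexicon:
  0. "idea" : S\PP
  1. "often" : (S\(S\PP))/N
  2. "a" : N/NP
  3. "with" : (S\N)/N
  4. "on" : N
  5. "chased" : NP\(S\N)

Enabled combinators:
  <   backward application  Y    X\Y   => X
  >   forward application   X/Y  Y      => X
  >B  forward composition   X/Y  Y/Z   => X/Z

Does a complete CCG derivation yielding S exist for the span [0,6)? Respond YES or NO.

YES

[0,6] S   <
  [0,1] "idea" : S\PP
  [1,6] S\(S\PP)   >
    [1,2] "often" : (S\(S\PP))/N
    [2,6] N   >
      [2,3] "a" : N/NP
      [3,6] NP   <
        [3,5] S\N   >
          [3,4] "with" : (S\N)/N
          [4,5] "on" : N
        [5,6] "chased" : NP\(S\N)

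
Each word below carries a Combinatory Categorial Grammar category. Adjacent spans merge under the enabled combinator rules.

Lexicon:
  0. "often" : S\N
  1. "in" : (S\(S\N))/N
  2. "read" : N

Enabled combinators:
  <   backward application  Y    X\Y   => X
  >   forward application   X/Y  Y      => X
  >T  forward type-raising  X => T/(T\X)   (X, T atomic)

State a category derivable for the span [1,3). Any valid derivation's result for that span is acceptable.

[0,3] S   <
  [0,1] "often" : S\N
  [1,3] S\(S\N)   >
    [1,2] "in" : (S\(S\N))/N
    [2,3] "read" : N

S\(S\N)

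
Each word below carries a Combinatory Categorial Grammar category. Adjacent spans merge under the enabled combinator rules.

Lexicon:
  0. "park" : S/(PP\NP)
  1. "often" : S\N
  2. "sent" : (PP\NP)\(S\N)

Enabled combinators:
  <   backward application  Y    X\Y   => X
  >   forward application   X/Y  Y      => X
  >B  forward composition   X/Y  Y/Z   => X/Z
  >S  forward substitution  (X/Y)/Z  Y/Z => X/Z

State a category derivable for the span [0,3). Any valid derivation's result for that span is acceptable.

[0,3] S   >
  [0,1] "park" : S/(PP\NP)
  [1,3] PP\NP   <
    [1,2] "often" : S\N
    [2,3] "sent" : (PP\NP)\(S\N)

S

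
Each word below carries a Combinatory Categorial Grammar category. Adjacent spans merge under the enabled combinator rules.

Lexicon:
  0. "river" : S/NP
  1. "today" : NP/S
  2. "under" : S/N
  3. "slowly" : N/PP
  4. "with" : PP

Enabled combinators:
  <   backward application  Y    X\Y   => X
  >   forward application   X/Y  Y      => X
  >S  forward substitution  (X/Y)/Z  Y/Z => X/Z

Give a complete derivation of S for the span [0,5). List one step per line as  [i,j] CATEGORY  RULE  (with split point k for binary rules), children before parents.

[0,1] S/NP  lex  "river"
[1,2] NP/S  lex  "today"
[2,3] S/N  lex  "under"
[3,4] N/PP  lex  "slowly"
[4,5] PP  lex  "with"
[3,5] N  >  k=4
[2,5] S  >  k=3
[1,5] NP  >  k=2
[0,5] S  >  k=1

[0,5] S   >
  [0,1] "river" : S/NP
  [1,5] NP   >
    [1,2] "today" : NP/S
    [2,5] S   >
      [2,3] "under" : S/N
      [3,5] N   >
        [3,4] "slowly" : N/PP
        [4,5] "with" : PP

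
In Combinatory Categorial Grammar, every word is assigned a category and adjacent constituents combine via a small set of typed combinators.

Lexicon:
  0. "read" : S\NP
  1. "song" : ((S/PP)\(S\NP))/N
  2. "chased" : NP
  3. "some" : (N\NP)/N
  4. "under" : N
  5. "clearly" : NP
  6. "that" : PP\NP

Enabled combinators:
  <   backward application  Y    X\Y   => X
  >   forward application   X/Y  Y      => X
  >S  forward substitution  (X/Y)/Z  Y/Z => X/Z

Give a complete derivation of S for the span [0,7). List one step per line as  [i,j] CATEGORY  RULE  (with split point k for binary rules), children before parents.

[0,1] S\NP  lex  "read"
[1,2] ((S/PP)\(S\NP))/N  lex  "song"
[2,3] NP  lex  "chased"
[3,4] (N\NP)/N  lex  "some"
[4,5] N  lex  "under"
[3,5] N\NP  >  k=4
[2,5] N  <  k=3
[1,5] (S/PP)\(S\NP)  >  k=2
[0,5] S/PP  <  k=1
[5,6] NP  lex  "clearly"
[6,7] PP\NP  lex  "that"
[5,7] PP  <  k=6
[0,7] S  >  k=5

[0,7] S   >
  [0,5] S/PP   <
    [0,1] "read" : S\NP
    [1,5] (S/PP)\(S\NP)   >
      [1,2] "song" : ((S/PP)\(S\NP))/N
      [2,5] N   <
        [2,3] "chased" : NP
        [3,5] N\NP   >
          [3,4] "some" : (N\NP)/N
          [4,5] "under" : N
  [5,7] PP   <
    [5,6] "clearly" : NP
    [6,7] "that" : PP\NP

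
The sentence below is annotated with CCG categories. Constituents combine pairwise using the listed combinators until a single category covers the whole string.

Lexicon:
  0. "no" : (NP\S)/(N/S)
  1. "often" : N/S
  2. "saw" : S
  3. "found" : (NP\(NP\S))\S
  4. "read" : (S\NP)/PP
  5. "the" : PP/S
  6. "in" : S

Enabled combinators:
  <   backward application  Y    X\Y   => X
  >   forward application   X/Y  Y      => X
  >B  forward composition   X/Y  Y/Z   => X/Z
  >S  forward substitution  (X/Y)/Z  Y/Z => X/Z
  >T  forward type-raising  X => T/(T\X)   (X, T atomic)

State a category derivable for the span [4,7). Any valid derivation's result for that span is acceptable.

[0,7] S   <
  [0,4] NP   <
    [0,2] NP\S   >
      [0,1] "no" : (NP\S)/(N/S)
      [1,2] "often" : N/S
    [2,4] NP\(NP\S)   <
      [2,3] "saw" : S
      [3,4] "found" : (NP\(NP\S))\S
  [4,7] S\NP   >
    [4,5] "read" : (S\NP)/PP
    [5,7] PP   >
      [5,6] "the" : PP/S
      [6,7] "in" : S

S\NP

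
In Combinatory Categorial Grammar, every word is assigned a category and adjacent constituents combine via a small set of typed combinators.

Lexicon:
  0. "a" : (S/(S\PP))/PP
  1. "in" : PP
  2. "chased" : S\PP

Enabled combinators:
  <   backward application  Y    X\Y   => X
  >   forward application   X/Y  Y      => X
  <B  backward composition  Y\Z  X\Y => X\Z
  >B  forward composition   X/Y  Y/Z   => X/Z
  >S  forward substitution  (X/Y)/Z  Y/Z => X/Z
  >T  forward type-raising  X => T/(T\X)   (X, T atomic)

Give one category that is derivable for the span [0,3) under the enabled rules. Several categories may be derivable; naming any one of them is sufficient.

S

[0,3] S   >
  [0,2] S/(S\PP)   >
    [0,1] "a" : (S/(S\PP))/PP
    [1,2] "in" : PP
  [2,3] "chased" : S\PP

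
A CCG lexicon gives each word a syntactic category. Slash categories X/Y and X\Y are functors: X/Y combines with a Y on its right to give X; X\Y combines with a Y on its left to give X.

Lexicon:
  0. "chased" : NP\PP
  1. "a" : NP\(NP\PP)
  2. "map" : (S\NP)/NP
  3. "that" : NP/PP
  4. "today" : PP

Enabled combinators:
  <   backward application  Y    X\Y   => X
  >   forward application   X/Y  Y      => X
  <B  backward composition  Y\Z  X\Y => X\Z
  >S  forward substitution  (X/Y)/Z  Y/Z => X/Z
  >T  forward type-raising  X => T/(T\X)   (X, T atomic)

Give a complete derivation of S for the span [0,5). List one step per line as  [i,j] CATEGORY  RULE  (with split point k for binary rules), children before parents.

[0,5] S   <
  [0,2] NP   <
    [0,1] "chased" : NP\PP
    [1,2] "a" : NP\(NP\PP)
  [2,5] S\NP   >
    [2,3] "map" : (S\NP)/NP
    [3,5] NP   >
      [3,4] "that" : NP/PP
      [4,5] "today" : PP

[0,1] NP\PP  lex  "chased"
[1,2] NP\(NP\PP)  lex  "a"
[0,2] NP  <  k=1
[2,3] (S\NP)/NP  lex  "map"
[3,4] NP/PP  lex  "that"
[4,5] PP  lex  "today"
[3,5] NP  >  k=4
[2,5] S\NP  >  k=3
[0,5] S  <  k=2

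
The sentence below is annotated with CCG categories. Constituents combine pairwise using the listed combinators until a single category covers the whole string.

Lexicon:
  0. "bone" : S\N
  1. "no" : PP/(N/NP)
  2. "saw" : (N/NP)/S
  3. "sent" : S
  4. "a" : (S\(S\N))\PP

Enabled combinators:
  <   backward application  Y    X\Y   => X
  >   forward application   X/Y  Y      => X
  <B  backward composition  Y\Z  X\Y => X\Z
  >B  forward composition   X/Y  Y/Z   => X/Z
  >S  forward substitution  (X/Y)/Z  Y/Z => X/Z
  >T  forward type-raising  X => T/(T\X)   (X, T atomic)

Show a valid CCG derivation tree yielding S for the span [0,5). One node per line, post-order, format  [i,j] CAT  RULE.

[0,5] S   <
  [0,1] "bone" : S\N
  [1,5] S\(S\N)   <
    [1,4] PP   >
      [1,3] PP/S   >B
        [1,2] "no" : PP/(N/NP)
        [2,3] "saw" : (N/NP)/S
      [3,4] "sent" : S
    [4,5] "a" : (S\(S\N))\PP

[0,1] S\N  lex  "bone"
[1,2] PP/(N/NP)  lex  "no"
[2,3] (N/NP)/S  lex  "saw"
[1,3] PP/S  >B  k=2
[3,4] S  lex  "sent"
[1,4] PP  >  k=3
[4,5] (S\(S\N))\PP  lex  "a"
[1,5] S\(S\N)  <  k=4
[0,5] S  <  k=1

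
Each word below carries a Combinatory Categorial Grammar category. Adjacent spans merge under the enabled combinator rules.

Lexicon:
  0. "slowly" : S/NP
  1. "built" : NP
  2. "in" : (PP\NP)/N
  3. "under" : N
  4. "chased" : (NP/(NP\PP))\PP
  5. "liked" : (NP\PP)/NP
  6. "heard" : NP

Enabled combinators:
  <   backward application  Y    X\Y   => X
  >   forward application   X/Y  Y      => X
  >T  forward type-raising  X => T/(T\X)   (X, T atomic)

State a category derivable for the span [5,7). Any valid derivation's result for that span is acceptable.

[0,7] S   >
  [0,1] "slowly" : S/NP
  [1,7] NP   >
    [1,5] NP/(NP\PP)   <
      [1,4] PP   >
        [1,2] PP/(PP\NP)   >T
          [1,2] "built" : NP
        [2,4] PP\NP   >
          [2,3] "in" : (PP\NP)/N
          [3,4] "under" : N
      [4,5] "chased" : (NP/(NP\PP))\PP
    [5,7] NP\PP   >
      [5,6] "liked" : (NP\PP)/NP
      [6,7] "heard" : NP

NP\PP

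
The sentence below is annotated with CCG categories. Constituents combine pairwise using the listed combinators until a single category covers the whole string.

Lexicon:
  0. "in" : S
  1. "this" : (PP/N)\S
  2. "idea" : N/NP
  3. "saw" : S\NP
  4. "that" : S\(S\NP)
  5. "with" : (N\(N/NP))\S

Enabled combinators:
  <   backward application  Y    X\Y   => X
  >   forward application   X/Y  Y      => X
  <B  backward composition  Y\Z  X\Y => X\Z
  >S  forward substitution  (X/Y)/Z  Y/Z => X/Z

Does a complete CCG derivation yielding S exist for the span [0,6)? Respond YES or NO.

S (PP/N)\S N/NP S\NP S\(S\NP) (N\(N/NP))\S
CKY chart[0,6] = {PP}; S ∉ chart

NO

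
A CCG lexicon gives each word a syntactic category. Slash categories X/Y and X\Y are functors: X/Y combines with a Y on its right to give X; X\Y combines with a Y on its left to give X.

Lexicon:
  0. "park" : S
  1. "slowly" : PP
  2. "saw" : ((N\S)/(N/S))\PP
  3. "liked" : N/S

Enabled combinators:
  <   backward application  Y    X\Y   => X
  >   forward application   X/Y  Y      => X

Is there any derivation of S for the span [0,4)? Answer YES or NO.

NO

S PP ((N\S)/(N/S))\PP N/S
CKY chart[0,4] = {N}; S ∉ chart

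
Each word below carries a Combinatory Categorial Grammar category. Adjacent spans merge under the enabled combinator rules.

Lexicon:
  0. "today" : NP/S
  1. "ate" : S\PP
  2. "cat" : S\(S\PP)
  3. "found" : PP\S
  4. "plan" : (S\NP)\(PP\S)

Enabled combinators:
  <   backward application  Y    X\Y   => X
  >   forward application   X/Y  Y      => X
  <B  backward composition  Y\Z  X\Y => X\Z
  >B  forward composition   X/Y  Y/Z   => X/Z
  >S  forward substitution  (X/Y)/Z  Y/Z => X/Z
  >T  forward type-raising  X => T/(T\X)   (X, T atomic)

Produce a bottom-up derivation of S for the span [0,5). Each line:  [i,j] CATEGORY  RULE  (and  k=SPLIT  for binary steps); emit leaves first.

[0,1] NP/S  lex  "today"
[1,2] S\PP  lex  "ate"
[2,3] S\(S\PP)  lex  "cat"
[1,3] S  <  k=2
[0,3] NP  >  k=1
[3,4] PP\S  lex  "found"
[4,5] (S\NP)\(PP\S)  lex  "plan"
[3,5] S\NP  <  k=4
[0,5] S  <  k=3

[0,5] S   <
  [0,3] NP   >
    [0,1] "today" : NP/S
    [1,3] S   <
      [1,2] "ate" : S\PP
      [2,3] "cat" : S\(S\PP)
  [3,5] S\NP   <
    [3,4] "found" : PP\S
    [4,5] "plan" : (S\NP)\(PP\S)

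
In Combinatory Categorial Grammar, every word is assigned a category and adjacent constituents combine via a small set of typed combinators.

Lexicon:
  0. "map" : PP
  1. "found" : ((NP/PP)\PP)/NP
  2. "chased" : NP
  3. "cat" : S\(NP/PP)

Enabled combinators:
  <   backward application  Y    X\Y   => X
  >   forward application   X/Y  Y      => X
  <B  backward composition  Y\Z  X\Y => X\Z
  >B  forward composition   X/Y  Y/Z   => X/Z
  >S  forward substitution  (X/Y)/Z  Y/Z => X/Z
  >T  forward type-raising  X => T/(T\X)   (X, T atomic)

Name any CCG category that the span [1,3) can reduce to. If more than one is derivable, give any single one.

(NP/PP)\PP

[0,4] S   >
  [0,1] S/(S\PP)   >T
    [0,1] "map" : PP
  [1,4] S\PP   <B
    [1,3] (NP/PP)\PP   >
      [1,2] "found" : ((NP/PP)\PP)/NP
      [2,3] "chased" : NP
    [3,4] "cat" : S\(NP/PP)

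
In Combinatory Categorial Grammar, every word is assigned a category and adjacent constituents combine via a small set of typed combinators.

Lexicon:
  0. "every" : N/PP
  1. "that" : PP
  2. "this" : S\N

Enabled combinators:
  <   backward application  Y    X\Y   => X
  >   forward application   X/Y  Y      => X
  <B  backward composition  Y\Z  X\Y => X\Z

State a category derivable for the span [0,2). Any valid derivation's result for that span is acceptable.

[0,3] S   <
  [0,2] N   >
    [0,1] "every" : N/PP
    [1,2] "that" : PP
  [2,3] "this" : S\N

N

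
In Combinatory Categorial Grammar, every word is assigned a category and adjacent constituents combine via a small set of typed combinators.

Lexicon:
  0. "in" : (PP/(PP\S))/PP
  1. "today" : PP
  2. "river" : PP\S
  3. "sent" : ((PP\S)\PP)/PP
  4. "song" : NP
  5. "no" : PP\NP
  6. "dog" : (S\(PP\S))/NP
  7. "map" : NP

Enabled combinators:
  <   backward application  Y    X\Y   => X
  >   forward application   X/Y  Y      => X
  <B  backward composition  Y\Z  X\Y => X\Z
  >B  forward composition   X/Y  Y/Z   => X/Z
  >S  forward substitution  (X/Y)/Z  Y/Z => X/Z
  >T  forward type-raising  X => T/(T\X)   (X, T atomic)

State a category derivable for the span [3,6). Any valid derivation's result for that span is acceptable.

(PP\S)\PP

[0,8] S   <
  [0,6] PP\S   <
    [0,3] PP   >
      [0,2] PP/(PP\S)   >
        [0,1] "in" : (PP/(PP\S))/PP
        [1,2] "today" : PP
      [2,3] "river" : PP\S
    [3,6] (PP\S)\PP   >
      [3,4] "sent" : ((PP\S)\PP)/PP
      [4,6] PP   <
        [4,5] "song" : NP
        [5,6] "no" : PP\NP
  [6,8] S\(PP\S)   >
    [6,7] "dog" : (S\(PP\S))/NP
    [7,8] "map" : NP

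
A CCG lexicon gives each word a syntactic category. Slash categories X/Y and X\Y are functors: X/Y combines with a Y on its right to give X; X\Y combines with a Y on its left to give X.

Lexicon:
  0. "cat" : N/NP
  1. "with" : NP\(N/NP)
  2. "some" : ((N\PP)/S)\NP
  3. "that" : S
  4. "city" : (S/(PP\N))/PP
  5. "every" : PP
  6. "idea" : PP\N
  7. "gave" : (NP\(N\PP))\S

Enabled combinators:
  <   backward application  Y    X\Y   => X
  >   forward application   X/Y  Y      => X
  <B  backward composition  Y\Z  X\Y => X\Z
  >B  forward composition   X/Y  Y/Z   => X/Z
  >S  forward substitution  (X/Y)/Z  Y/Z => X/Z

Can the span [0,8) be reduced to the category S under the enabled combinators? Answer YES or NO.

N/NP NP\(N/NP) ((N\PP)/S)\NP S (S/(PP\N))/PP PP PP\N (NP\(N\PP))\S
CKY chart[0,8] = {NP}; S ∉ chart

NO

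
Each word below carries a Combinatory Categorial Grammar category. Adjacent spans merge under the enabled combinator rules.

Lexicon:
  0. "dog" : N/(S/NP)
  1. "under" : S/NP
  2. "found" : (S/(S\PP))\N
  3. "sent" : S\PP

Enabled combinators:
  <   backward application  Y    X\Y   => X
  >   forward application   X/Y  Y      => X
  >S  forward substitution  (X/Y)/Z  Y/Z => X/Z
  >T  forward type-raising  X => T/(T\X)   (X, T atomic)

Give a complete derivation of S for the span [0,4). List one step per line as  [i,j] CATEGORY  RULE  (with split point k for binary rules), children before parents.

[0,1] N/(S/NP)  lex  "dog"
[1,2] S/NP  lex  "under"
[0,2] N  >  k=1
[2,3] (S/(S\PP))\N  lex  "found"
[0,3] S/(S\PP)  <  k=2
[3,4] S\PP  lex  "sent"
[0,4] S  >  k=3

[0,4] S   >
  [0,3] S/(S\PP)   <
    [0,2] N   >
      [0,1] "dog" : N/(S/NP)
      [1,2] "under" : S/NP
    [2,3] "found" : (S/(S\PP))\N
  [3,4] "sent" : S\PP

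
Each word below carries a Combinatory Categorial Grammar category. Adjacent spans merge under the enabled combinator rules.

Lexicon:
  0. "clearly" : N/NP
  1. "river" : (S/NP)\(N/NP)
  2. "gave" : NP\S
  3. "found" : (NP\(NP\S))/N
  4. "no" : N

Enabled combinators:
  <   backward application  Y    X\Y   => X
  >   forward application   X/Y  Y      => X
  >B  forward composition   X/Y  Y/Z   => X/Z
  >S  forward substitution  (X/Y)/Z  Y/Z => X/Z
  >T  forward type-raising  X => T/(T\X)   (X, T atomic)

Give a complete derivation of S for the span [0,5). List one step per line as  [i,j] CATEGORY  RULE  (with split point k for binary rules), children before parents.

[0,5] S   >
  [0,2] S/NP   <
    [0,1] "clearly" : N/NP
    [1,2] "river" : (S/NP)\(N/NP)
  [2,5] NP   <
    [2,3] "gave" : NP\S
    [3,5] NP\(NP\S)   >
      [3,4] "found" : (NP\(NP\S))/N
      [4,5] "no" : N

[0,1] N/NP  lex  "clearly"
[1,2] (S/NP)\(N/NP)  lex  "river"
[0,2] S/NP  <  k=1
[2,3] NP\S  lex  "gave"
[3,4] (NP\(NP\S))/N  lex  "found"
[4,5] N  lex  "no"
[3,5] NP\(NP\S)  >  k=4
[2,5] NP  <  k=3
[0,5] S  >  k=2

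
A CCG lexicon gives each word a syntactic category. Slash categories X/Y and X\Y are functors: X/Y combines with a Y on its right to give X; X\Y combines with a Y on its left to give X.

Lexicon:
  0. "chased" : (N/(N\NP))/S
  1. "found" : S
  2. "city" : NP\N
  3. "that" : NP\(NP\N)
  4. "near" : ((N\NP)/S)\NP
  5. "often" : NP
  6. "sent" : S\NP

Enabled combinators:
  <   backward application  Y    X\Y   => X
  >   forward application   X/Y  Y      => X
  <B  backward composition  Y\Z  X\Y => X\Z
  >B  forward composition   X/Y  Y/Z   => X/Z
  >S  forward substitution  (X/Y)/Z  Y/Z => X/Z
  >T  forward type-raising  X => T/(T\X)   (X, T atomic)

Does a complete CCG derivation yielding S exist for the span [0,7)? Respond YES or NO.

NO

(N/(N\NP))/S S NP\N NP\(NP\N) ((N\NP)/S)\NP NP S\NP
CKY chart[0,7] = {N, N/(N\N), N/(S\S), NP/(NP\N), PP/(PP\N), S/(S\N)}; S ∉ chart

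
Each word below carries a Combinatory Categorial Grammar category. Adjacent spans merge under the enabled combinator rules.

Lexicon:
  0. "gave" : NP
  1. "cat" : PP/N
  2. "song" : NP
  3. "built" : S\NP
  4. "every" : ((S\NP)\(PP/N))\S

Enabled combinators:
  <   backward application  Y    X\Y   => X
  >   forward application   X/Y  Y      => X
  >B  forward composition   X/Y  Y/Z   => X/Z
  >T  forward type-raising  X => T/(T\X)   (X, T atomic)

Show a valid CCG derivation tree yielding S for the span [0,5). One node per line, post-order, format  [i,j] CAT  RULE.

[0,5] S   <
  [0,1] "gave" : NP
  [1,5] S\NP   <
    [1,2] "cat" : PP/N
    [2,5] (S\NP)\(PP/N)   <
      [2,4] S   <
        [2,3] "song" : NP
        [3,4] "built" : S\NP
      [4,5] "every" : ((S\NP)\(PP/N))\S

[0,1] NP  lex  "gave"
[1,2] PP/N  lex  "cat"
[2,3] NP  lex  "song"
[3,4] S\NP  lex  "built"
[2,4] S  <  k=3
[4,5] ((S\NP)\(PP/N))\S  lex  "every"
[2,5] (S\NP)\(PP/N)  <  k=4
[1,5] S\NP  <  k=2
[0,5] S  <  k=1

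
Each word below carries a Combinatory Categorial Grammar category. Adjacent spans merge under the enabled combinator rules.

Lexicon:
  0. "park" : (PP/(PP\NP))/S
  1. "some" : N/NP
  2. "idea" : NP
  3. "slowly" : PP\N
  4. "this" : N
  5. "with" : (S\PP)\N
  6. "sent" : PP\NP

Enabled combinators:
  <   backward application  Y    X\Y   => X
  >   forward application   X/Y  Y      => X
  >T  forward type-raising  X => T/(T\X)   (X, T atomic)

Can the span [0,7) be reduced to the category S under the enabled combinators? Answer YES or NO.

(PP/(PP\NP))/S N/NP NP PP\N N (S\PP)\N PP\NP
CKY chart[0,7] = {N/(N\PP), NP/(NP\PP), PP, PP/(PP\PP), S/(S\PP)}; S ∉ chart

NO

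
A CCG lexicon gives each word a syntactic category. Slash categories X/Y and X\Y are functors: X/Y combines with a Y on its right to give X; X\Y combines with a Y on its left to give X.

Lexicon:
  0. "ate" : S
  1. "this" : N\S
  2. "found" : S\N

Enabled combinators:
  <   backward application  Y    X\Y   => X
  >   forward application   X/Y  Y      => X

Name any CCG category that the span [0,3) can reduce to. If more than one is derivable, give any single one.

[0,3] S   <
  [0,2] N   <
    [0,1] "ate" : S
    [1,2] "this" : N\S
  [2,3] "found" : S\N

S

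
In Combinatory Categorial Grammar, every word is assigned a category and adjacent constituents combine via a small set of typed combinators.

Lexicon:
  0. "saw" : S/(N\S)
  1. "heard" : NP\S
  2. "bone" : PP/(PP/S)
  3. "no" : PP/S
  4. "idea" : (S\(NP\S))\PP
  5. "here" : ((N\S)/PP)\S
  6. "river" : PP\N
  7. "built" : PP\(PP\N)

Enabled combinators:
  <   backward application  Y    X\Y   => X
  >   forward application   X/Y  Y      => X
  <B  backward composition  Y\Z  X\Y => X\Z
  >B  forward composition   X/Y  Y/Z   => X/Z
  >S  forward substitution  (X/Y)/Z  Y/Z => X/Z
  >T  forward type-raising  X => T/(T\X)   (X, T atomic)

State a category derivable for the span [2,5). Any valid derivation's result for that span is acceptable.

[0,8] S   >
  [0,6] S/PP   >B
    [0,1] "saw" : S/(N\S)
    [1,6] (N\S)/PP   <
      [1,5] S   <
        [1,2] "heard" : NP\S
        [2,5] S\(NP\S)   <
          [2,4] PP   >
            [2,3] "bone" : PP/(PP/S)
            [3,4] "no" : PP/S
          [4,5] "idea" : (S\(NP\S))\PP
      [5,6] "here" : ((N\S)/PP)\S
  [6,8] PP   <
    [6,7] "river" : PP\N
    [7,8] "built" : PP\(PP\N)

S\(NP\S)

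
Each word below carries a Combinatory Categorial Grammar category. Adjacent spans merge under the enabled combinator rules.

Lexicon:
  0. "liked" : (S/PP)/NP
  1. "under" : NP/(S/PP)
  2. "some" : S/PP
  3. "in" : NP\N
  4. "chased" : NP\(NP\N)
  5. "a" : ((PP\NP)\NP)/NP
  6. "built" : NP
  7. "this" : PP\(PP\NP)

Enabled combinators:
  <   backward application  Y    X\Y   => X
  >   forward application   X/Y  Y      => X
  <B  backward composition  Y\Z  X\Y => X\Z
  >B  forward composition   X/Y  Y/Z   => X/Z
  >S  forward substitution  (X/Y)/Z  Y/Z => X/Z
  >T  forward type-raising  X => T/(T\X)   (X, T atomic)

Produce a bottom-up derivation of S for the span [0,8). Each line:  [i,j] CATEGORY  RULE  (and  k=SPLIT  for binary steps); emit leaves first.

[0,1] (S/PP)/NP  lex  "liked"
[1,2] NP/(S/PP)  lex  "under"
[2,3] S/PP  lex  "some"
[1,3] NP  >  k=2
[0,3] S/PP  >  k=1
[3,4] NP\N  lex  "in"
[4,5] NP\(NP\N)  lex  "chased"
[3,5] NP  <  k=4
[5,6] ((PP\NP)\NP)/NP  lex  "a"
[6,7] NP  lex  "built"
[5,7] (PP\NP)\NP  >  k=6
[3,7] PP\NP  <  k=5
[7,8] PP\(PP\NP)  lex  "this"
[3,8] PP  <  k=7
[0,8] S  >  k=3

[0,8] S   >
  [0,3] S/PP   >
    [0,1] "liked" : (S/PP)/NP
    [1,3] NP   >
      [1,2] "under" : NP/(S/PP)
      [2,3] "some" : S/PP
  [3,8] PP   <
    [3,7] PP\NP   <
      [3,5] NP   <
        [3,4] "in" : NP\N
        [4,5] "chased" : NP\(NP\N)
      [5,7] (PP\NP)\NP   >
        [5,6] "a" : ((PP\NP)\NP)/NP
        [6,7] "built" : NP
    [7,8] "this" : PP\(PP\NP)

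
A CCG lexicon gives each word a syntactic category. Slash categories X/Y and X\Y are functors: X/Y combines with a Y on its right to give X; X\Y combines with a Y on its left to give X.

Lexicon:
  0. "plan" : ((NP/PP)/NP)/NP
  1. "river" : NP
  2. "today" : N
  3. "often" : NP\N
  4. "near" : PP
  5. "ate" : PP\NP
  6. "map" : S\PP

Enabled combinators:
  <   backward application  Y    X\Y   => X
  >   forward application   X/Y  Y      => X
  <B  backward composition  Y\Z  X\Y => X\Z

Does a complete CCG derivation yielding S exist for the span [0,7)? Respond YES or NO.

[0,7] S   <
  [0,5] NP   >
    [0,4] NP/PP   >
      [0,2] (NP/PP)/NP   >
        [0,1] "plan" : ((NP/PP)/NP)/NP
        [1,2] "river" : NP
      [2,4] NP   <
        [2,3] "today" : N
        [3,4] "often" : NP\N
    [4,5] "near" : PP
  [5,7] S\NP   <B
    [5,6] "ate" : PP\NP
    [6,7] "map" : S\PP

YES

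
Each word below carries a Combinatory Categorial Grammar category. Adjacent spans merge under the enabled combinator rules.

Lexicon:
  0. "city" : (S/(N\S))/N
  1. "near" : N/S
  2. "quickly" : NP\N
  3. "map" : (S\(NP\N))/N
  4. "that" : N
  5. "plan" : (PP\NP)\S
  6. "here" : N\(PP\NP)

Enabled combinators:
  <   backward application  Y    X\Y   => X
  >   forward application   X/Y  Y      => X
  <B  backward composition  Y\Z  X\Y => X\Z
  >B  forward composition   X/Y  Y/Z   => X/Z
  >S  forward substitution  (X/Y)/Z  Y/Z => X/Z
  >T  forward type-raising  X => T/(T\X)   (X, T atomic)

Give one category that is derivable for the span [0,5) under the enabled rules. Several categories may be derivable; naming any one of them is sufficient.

[0,7] S   >
  [0,5] S/(N\S)   >
    [0,1] "city" : (S/(N\S))/N
    [1,5] N   >
      [1,2] "near" : N/S
      [2,5] S   <
        [2,3] "quickly" : NP\N
        [3,5] S\(NP\N)   >
          [3,4] "map" : (S\(NP\N))/N
          [4,5] "that" : N
  [5,7] N\S   <B
    [5,6] "plan" : (PP\NP)\S
    [6,7] "here" : N\(PP\NP)

S/(N\S)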